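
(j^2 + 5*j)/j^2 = (j + 5)/j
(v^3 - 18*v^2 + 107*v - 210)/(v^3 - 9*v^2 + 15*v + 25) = (v^2 - 13*v + 42)/(v^2 - 4*v - 5)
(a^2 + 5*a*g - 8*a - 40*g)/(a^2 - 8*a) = (a + 5*g)/a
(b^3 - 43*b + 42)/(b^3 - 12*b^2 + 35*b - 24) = (b^2 + b - 42)/(b^2 - 11*b + 24)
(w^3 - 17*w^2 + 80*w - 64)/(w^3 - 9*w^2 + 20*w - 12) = (w^2 - 16*w + 64)/(w^2 - 8*w + 12)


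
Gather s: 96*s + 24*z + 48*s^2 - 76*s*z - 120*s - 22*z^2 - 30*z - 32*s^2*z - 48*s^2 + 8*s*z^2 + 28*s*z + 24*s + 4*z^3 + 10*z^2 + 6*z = -32*s^2*z + s*(8*z^2 - 48*z) + 4*z^3 - 12*z^2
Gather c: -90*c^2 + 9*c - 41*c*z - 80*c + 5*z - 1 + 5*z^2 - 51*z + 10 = -90*c^2 + c*(-41*z - 71) + 5*z^2 - 46*z + 9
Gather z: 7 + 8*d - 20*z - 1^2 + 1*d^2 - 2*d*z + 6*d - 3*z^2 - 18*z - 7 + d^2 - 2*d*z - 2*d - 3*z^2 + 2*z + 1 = 2*d^2 + 12*d - 6*z^2 + z*(-4*d - 36)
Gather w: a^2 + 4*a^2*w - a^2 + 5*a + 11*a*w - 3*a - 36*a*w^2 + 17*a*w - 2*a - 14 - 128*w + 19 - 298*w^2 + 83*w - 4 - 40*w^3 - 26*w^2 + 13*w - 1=-40*w^3 + w^2*(-36*a - 324) + w*(4*a^2 + 28*a - 32)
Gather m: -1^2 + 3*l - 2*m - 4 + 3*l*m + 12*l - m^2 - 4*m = 15*l - m^2 + m*(3*l - 6) - 5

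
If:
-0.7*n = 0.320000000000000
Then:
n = -0.46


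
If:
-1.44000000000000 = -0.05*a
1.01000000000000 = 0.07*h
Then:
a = 28.80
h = 14.43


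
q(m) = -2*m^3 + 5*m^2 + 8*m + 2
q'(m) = -6*m^2 + 10*m + 8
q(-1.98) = 21.29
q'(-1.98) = -35.32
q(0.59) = 8.05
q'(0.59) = 11.81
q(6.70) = -321.48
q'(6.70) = -194.34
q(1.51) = 18.59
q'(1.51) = 9.42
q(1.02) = 13.24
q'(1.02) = 11.96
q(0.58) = 7.93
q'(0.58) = 11.78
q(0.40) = 5.87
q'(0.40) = 11.04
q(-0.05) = 1.61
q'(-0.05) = 7.48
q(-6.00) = 566.00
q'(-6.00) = -268.00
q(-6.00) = 566.00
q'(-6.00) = -268.00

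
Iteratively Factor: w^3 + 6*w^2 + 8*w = (w + 2)*(w^2 + 4*w) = w*(w + 2)*(w + 4)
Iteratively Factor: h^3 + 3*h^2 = (h)*(h^2 + 3*h) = h*(h + 3)*(h)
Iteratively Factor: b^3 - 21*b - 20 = (b - 5)*(b^2 + 5*b + 4) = (b - 5)*(b + 4)*(b + 1)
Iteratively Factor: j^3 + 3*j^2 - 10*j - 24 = (j + 4)*(j^2 - j - 6) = (j + 2)*(j + 4)*(j - 3)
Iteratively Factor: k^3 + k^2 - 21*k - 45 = (k - 5)*(k^2 + 6*k + 9) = (k - 5)*(k + 3)*(k + 3)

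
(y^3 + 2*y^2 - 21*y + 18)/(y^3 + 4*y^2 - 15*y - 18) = (y - 1)/(y + 1)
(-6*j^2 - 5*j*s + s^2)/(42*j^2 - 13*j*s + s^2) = (j + s)/(-7*j + s)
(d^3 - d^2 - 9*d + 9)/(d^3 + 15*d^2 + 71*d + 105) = (d^2 - 4*d + 3)/(d^2 + 12*d + 35)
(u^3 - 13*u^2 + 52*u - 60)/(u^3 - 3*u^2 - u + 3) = (u^3 - 13*u^2 + 52*u - 60)/(u^3 - 3*u^2 - u + 3)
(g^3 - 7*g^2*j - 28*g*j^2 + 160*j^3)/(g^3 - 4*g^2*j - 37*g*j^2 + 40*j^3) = (g - 4*j)/(g - j)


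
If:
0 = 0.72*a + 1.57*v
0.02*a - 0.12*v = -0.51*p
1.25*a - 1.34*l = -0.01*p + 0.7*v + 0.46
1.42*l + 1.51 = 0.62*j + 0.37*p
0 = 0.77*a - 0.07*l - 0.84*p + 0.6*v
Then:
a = -0.04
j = 1.53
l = -0.40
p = 0.01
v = 0.02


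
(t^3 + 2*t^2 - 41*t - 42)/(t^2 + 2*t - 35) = (t^2 - 5*t - 6)/(t - 5)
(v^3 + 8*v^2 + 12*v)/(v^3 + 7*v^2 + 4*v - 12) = v/(v - 1)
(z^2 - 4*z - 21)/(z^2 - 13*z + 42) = (z + 3)/(z - 6)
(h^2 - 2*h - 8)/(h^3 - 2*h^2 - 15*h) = (-h^2 + 2*h + 8)/(h*(-h^2 + 2*h + 15))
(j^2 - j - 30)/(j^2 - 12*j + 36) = (j + 5)/(j - 6)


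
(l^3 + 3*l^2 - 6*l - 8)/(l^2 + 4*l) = l - 1 - 2/l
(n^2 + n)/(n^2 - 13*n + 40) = n*(n + 1)/(n^2 - 13*n + 40)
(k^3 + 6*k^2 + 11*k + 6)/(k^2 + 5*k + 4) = (k^2 + 5*k + 6)/(k + 4)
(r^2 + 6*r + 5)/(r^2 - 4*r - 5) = (r + 5)/(r - 5)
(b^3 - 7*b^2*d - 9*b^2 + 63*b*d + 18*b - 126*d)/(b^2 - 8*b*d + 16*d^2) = (b^3 - 7*b^2*d - 9*b^2 + 63*b*d + 18*b - 126*d)/(b^2 - 8*b*d + 16*d^2)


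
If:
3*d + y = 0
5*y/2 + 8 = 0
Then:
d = 16/15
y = -16/5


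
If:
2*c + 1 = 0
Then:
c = -1/2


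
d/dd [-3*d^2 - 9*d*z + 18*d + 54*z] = -6*d - 9*z + 18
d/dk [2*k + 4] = 2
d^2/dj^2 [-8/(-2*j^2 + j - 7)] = 16*(-4*j^2 + 2*j + (4*j - 1)^2 - 14)/(2*j^2 - j + 7)^3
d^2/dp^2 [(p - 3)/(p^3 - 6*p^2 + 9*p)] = 6*(p^2 - 3*p + 3)/(p^3*(p^3 - 9*p^2 + 27*p - 27))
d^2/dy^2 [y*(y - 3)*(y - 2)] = 6*y - 10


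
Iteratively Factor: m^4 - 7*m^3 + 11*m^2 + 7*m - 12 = (m - 3)*(m^3 - 4*m^2 - m + 4) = (m - 3)*(m - 1)*(m^2 - 3*m - 4) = (m - 4)*(m - 3)*(m - 1)*(m + 1)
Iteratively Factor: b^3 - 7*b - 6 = (b + 2)*(b^2 - 2*b - 3) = (b + 1)*(b + 2)*(b - 3)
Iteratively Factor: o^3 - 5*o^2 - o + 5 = (o - 5)*(o^2 - 1) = (o - 5)*(o - 1)*(o + 1)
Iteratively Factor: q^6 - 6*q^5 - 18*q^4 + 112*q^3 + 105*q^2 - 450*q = (q)*(q^5 - 6*q^4 - 18*q^3 + 112*q^2 + 105*q - 450) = q*(q + 3)*(q^4 - 9*q^3 + 9*q^2 + 85*q - 150) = q*(q - 5)*(q + 3)*(q^3 - 4*q^2 - 11*q + 30) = q*(q - 5)*(q + 3)^2*(q^2 - 7*q + 10) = q*(q - 5)*(q - 2)*(q + 3)^2*(q - 5)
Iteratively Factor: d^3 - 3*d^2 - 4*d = (d - 4)*(d^2 + d) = (d - 4)*(d + 1)*(d)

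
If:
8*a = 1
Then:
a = 1/8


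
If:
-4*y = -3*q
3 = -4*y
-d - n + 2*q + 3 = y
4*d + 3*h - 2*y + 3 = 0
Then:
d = 7/4 - n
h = 4*n/3 - 23/6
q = -1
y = -3/4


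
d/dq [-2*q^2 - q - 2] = -4*q - 1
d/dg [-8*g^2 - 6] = -16*g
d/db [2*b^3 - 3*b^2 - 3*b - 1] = 6*b^2 - 6*b - 3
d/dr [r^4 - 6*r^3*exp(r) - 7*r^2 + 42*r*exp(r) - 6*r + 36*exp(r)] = -6*r^3*exp(r) + 4*r^3 - 18*r^2*exp(r) + 42*r*exp(r) - 14*r + 78*exp(r) - 6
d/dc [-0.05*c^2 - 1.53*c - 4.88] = -0.1*c - 1.53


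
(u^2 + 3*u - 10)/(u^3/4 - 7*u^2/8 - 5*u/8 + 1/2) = 8*(u^2 + 3*u - 10)/(2*u^3 - 7*u^2 - 5*u + 4)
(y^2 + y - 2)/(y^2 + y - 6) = (y^2 + y - 2)/(y^2 + y - 6)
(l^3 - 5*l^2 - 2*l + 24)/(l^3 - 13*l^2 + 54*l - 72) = (l + 2)/(l - 6)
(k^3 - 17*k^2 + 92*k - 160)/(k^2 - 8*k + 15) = (k^2 - 12*k + 32)/(k - 3)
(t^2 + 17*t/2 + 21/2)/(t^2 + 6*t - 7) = (t + 3/2)/(t - 1)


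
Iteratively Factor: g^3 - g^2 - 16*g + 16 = (g - 1)*(g^2 - 16) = (g - 1)*(g + 4)*(g - 4)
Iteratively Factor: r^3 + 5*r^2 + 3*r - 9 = (r - 1)*(r^2 + 6*r + 9) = (r - 1)*(r + 3)*(r + 3)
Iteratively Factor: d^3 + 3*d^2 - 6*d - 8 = (d + 1)*(d^2 + 2*d - 8) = (d + 1)*(d + 4)*(d - 2)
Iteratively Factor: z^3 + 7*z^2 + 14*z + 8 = (z + 4)*(z^2 + 3*z + 2) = (z + 2)*(z + 4)*(z + 1)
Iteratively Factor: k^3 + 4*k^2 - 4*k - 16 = (k + 4)*(k^2 - 4) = (k - 2)*(k + 4)*(k + 2)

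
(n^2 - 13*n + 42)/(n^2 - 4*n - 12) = (n - 7)/(n + 2)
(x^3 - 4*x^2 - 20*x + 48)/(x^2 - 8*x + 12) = x + 4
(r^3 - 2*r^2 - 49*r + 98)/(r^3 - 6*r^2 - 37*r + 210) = (r^2 + 5*r - 14)/(r^2 + r - 30)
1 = 1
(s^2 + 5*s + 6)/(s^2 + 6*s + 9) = (s + 2)/(s + 3)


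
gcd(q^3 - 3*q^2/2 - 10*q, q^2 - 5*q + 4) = q - 4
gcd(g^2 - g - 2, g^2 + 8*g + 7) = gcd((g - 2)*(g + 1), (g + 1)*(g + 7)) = g + 1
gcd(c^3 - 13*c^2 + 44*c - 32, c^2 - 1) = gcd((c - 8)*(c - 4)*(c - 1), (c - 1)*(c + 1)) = c - 1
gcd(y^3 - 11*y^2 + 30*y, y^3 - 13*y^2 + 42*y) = y^2 - 6*y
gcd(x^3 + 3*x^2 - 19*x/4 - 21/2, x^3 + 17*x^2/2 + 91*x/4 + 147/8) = x^2 + 5*x + 21/4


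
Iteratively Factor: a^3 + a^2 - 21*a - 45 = (a - 5)*(a^2 + 6*a + 9) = (a - 5)*(a + 3)*(a + 3)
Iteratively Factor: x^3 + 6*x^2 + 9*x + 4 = (x + 4)*(x^2 + 2*x + 1) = (x + 1)*(x + 4)*(x + 1)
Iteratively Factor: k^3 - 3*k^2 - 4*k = (k)*(k^2 - 3*k - 4) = k*(k + 1)*(k - 4)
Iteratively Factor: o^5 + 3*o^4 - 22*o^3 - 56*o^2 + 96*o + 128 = (o + 4)*(o^4 - o^3 - 18*o^2 + 16*o + 32) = (o + 1)*(o + 4)*(o^3 - 2*o^2 - 16*o + 32) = (o - 4)*(o + 1)*(o + 4)*(o^2 + 2*o - 8) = (o - 4)*(o - 2)*(o + 1)*(o + 4)*(o + 4)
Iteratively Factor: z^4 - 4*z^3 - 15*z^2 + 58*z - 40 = (z - 5)*(z^3 + z^2 - 10*z + 8) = (z - 5)*(z + 4)*(z^2 - 3*z + 2) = (z - 5)*(z - 2)*(z + 4)*(z - 1)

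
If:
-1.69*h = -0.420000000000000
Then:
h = 0.25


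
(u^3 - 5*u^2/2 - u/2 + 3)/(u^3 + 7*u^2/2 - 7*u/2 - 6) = (u - 2)/(u + 4)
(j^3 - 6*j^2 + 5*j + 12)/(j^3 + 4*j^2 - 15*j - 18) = (j - 4)/(j + 6)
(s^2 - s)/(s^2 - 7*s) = (s - 1)/(s - 7)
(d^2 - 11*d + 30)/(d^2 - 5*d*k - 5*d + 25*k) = (d - 6)/(d - 5*k)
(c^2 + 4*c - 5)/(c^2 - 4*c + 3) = (c + 5)/(c - 3)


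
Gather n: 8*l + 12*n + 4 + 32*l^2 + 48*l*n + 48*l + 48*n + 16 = 32*l^2 + 56*l + n*(48*l + 60) + 20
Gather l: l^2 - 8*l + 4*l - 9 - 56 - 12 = l^2 - 4*l - 77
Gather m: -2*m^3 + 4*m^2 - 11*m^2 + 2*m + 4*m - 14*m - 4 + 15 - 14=-2*m^3 - 7*m^2 - 8*m - 3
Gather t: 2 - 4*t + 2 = 4 - 4*t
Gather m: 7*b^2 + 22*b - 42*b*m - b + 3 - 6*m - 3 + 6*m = 7*b^2 - 42*b*m + 21*b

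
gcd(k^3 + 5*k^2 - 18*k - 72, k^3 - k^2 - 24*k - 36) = k + 3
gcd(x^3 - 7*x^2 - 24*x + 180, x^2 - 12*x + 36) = x^2 - 12*x + 36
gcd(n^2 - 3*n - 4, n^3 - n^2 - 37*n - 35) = n + 1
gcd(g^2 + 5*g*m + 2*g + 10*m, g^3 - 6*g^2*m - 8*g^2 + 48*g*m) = 1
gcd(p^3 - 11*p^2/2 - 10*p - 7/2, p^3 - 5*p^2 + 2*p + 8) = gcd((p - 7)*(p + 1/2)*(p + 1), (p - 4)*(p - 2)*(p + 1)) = p + 1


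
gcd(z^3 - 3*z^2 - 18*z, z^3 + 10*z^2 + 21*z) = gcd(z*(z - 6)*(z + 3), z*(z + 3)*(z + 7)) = z^2 + 3*z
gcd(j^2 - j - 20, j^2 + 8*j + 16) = j + 4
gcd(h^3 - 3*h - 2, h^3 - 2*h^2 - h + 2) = h^2 - h - 2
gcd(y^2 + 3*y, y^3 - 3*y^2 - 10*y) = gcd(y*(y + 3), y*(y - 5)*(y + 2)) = y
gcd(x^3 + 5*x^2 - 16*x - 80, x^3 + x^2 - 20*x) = x^2 + x - 20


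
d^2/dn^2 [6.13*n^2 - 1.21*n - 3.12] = 12.2600000000000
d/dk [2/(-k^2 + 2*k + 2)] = 4*(k - 1)/(-k^2 + 2*k + 2)^2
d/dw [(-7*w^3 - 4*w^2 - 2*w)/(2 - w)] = 2*(7*w^3 - 19*w^2 - 8*w - 2)/(w^2 - 4*w + 4)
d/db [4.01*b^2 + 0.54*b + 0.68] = 8.02*b + 0.54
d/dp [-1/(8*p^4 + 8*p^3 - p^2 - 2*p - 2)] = 2*(16*p^3 + 12*p^2 - p - 1)/(-8*p^4 - 8*p^3 + p^2 + 2*p + 2)^2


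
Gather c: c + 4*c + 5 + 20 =5*c + 25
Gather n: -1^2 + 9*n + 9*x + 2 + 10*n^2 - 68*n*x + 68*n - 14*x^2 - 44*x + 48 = 10*n^2 + n*(77 - 68*x) - 14*x^2 - 35*x + 49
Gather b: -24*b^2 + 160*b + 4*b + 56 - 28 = -24*b^2 + 164*b + 28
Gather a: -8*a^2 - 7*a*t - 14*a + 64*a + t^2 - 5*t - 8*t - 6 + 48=-8*a^2 + a*(50 - 7*t) + t^2 - 13*t + 42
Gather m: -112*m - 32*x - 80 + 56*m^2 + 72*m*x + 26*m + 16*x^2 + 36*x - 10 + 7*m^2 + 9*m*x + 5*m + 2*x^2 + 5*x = 63*m^2 + m*(81*x - 81) + 18*x^2 + 9*x - 90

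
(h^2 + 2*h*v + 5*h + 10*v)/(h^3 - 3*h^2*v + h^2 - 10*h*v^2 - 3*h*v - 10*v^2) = (-h - 5)/(-h^2 + 5*h*v - h + 5*v)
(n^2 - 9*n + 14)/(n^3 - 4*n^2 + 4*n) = (n - 7)/(n*(n - 2))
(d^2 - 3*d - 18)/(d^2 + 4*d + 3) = (d - 6)/(d + 1)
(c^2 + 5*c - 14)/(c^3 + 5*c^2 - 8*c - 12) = (c + 7)/(c^2 + 7*c + 6)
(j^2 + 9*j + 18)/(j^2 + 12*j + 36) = (j + 3)/(j + 6)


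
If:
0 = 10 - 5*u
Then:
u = 2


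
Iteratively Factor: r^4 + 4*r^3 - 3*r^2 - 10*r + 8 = (r - 1)*(r^3 + 5*r^2 + 2*r - 8) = (r - 1)*(r + 4)*(r^2 + r - 2) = (r - 1)*(r + 2)*(r + 4)*(r - 1)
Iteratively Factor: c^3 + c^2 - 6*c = (c)*(c^2 + c - 6) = c*(c + 3)*(c - 2)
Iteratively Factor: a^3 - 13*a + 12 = (a + 4)*(a^2 - 4*a + 3) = (a - 1)*(a + 4)*(a - 3)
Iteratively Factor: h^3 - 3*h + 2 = (h - 1)*(h^2 + h - 2) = (h - 1)*(h + 2)*(h - 1)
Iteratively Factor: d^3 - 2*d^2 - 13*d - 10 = (d + 1)*(d^2 - 3*d - 10) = (d + 1)*(d + 2)*(d - 5)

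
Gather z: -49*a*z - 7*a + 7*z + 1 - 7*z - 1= -49*a*z - 7*a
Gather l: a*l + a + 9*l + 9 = a + l*(a + 9) + 9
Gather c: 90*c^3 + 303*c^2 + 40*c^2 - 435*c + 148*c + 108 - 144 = 90*c^3 + 343*c^2 - 287*c - 36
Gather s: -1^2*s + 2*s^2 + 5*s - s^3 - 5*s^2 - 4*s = -s^3 - 3*s^2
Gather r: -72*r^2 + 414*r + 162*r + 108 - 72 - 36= -72*r^2 + 576*r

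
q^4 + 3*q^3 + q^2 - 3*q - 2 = (q - 1)*(q + 1)^2*(q + 2)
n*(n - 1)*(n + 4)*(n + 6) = n^4 + 9*n^3 + 14*n^2 - 24*n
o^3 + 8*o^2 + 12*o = o*(o + 2)*(o + 6)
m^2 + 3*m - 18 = (m - 3)*(m + 6)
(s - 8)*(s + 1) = s^2 - 7*s - 8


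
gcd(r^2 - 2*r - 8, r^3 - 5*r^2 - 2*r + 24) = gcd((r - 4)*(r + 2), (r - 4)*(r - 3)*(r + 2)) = r^2 - 2*r - 8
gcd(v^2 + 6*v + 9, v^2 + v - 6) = v + 3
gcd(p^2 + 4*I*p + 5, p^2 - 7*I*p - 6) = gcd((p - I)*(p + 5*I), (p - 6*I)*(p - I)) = p - I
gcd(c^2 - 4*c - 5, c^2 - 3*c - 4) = c + 1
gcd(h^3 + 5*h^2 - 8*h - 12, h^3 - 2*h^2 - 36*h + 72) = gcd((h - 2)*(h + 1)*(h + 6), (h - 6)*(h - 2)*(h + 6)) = h^2 + 4*h - 12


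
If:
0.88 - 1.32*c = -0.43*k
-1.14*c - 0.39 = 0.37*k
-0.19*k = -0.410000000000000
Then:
No Solution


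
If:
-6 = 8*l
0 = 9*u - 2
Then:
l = -3/4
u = 2/9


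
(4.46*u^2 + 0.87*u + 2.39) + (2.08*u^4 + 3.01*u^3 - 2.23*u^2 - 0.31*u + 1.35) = 2.08*u^4 + 3.01*u^3 + 2.23*u^2 + 0.56*u + 3.74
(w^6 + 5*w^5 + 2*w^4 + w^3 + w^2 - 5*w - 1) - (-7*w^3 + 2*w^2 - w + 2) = w^6 + 5*w^5 + 2*w^4 + 8*w^3 - w^2 - 4*w - 3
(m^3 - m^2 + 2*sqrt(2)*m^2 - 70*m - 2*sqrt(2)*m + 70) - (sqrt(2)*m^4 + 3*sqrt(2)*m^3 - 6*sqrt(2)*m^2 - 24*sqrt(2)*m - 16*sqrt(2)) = -sqrt(2)*m^4 - 3*sqrt(2)*m^3 + m^3 - m^2 + 8*sqrt(2)*m^2 - 70*m + 22*sqrt(2)*m + 16*sqrt(2) + 70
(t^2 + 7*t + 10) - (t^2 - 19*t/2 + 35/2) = 33*t/2 - 15/2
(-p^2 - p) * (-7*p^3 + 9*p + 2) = 7*p^5 + 7*p^4 - 9*p^3 - 11*p^2 - 2*p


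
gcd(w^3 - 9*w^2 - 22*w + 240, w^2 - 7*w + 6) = w - 6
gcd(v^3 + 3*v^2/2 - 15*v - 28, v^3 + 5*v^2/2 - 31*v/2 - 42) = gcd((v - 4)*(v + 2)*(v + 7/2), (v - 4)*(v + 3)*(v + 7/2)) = v^2 - v/2 - 14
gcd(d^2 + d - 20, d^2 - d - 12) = d - 4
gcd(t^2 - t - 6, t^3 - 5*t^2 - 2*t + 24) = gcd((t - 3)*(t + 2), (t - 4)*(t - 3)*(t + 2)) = t^2 - t - 6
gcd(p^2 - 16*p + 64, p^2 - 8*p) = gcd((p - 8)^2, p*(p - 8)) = p - 8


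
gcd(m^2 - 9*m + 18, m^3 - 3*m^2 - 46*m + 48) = 1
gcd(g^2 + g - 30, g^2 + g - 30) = g^2 + g - 30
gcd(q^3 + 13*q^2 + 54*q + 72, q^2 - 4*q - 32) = q + 4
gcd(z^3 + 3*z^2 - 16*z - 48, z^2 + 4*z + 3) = z + 3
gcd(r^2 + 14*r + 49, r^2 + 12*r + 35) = r + 7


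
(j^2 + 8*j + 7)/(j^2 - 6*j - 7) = (j + 7)/(j - 7)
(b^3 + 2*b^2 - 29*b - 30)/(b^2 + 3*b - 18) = (b^2 - 4*b - 5)/(b - 3)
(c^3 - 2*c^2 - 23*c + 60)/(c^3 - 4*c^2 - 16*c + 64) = (c^2 + 2*c - 15)/(c^2 - 16)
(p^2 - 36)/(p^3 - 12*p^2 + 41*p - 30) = (p + 6)/(p^2 - 6*p + 5)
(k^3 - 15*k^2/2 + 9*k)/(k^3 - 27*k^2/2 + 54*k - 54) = k/(k - 6)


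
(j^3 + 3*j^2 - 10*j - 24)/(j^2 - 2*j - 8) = (j^2 + j - 12)/(j - 4)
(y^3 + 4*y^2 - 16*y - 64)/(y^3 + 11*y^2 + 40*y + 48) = (y - 4)/(y + 3)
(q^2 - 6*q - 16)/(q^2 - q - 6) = (q - 8)/(q - 3)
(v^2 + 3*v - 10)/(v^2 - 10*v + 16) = (v + 5)/(v - 8)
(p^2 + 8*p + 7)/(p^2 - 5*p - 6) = (p + 7)/(p - 6)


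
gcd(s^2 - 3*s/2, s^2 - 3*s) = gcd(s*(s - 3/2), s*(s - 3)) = s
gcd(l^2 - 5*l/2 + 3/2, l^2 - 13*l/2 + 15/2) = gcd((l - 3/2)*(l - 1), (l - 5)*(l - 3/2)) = l - 3/2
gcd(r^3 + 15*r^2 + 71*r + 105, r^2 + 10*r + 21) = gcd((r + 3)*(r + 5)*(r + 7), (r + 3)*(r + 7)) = r^2 + 10*r + 21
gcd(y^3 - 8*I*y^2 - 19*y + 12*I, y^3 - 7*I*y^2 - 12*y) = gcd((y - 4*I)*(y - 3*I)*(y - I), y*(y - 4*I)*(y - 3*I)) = y^2 - 7*I*y - 12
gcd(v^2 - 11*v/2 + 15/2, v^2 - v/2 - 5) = v - 5/2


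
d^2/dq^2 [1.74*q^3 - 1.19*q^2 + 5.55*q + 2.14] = 10.44*q - 2.38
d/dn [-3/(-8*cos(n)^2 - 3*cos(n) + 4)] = 3*(16*cos(n) + 3)*sin(n)/(3*cos(n) + 4*cos(2*n))^2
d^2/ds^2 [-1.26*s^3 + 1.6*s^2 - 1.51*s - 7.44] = 3.2 - 7.56*s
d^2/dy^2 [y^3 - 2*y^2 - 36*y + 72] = 6*y - 4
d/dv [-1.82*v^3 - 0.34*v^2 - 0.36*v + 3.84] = -5.46*v^2 - 0.68*v - 0.36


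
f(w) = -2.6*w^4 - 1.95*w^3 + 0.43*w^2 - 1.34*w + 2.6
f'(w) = -10.4*w^3 - 5.85*w^2 + 0.86*w - 1.34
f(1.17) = -6.37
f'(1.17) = -25.00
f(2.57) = -144.53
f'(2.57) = -214.30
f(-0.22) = 2.93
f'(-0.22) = -1.70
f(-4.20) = -648.76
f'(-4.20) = 662.37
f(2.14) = -71.94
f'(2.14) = -128.21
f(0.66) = 0.85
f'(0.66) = -6.31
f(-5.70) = -2359.23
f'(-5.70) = 1729.70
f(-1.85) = -11.56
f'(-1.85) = 42.90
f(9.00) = -18454.78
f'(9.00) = -8049.05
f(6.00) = -3780.76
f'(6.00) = -2453.18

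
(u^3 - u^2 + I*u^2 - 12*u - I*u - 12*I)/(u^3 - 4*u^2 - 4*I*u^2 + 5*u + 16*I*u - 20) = (u + 3)/(u - 5*I)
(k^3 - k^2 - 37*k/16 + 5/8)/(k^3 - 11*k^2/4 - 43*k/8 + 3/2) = (4*k^2 - 3*k - 10)/(2*(2*k^2 - 5*k - 12))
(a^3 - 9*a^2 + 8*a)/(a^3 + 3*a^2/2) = 2*(a^2 - 9*a + 8)/(a*(2*a + 3))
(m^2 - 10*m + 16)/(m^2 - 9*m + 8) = (m - 2)/(m - 1)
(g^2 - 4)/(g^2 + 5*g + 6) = (g - 2)/(g + 3)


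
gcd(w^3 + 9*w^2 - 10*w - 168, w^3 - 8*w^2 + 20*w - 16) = w - 4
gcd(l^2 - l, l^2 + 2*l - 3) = l - 1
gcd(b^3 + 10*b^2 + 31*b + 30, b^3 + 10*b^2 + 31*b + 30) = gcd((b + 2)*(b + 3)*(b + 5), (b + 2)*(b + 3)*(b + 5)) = b^3 + 10*b^2 + 31*b + 30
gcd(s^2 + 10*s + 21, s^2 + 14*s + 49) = s + 7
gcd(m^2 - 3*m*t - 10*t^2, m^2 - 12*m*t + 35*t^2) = -m + 5*t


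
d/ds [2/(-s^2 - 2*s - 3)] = 4*(s + 1)/(s^2 + 2*s + 3)^2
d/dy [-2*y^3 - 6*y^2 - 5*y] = -6*y^2 - 12*y - 5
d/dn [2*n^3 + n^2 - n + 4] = 6*n^2 + 2*n - 1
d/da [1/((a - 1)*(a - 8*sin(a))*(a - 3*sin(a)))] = ((a - 1)*(a - 8*sin(a))*(3*cos(a) - 1) + (a - 1)*(a - 3*sin(a))*(8*cos(a) - 1) - (a - 8*sin(a))*(a - 3*sin(a)))/((a - 1)^2*(a - 8*sin(a))^2*(a - 3*sin(a))^2)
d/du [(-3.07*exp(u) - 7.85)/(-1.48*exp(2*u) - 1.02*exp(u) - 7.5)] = (-4.5436*exp(2*u) - 23.236*exp(u) + 15.018)*exp(u)/(2.1904*exp(4*u) + 3.0192*exp(3*u) + 23.2404*exp(2*u) + 15.3*exp(u) + 56.25)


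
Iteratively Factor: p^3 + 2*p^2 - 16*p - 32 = (p + 4)*(p^2 - 2*p - 8) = (p - 4)*(p + 4)*(p + 2)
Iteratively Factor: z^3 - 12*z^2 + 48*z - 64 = (z - 4)*(z^2 - 8*z + 16) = (z - 4)^2*(z - 4)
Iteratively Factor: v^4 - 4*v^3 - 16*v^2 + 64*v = (v - 4)*(v^3 - 16*v) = v*(v - 4)*(v^2 - 16) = v*(v - 4)^2*(v + 4)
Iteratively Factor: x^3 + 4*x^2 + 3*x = (x)*(x^2 + 4*x + 3) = x*(x + 1)*(x + 3)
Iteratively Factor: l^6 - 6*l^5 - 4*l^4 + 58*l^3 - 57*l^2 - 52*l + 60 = (l - 2)*(l^5 - 4*l^4 - 12*l^3 + 34*l^2 + 11*l - 30) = (l - 2)^2*(l^4 - 2*l^3 - 16*l^2 + 2*l + 15) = (l - 2)^2*(l - 1)*(l^3 - l^2 - 17*l - 15) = (l - 2)^2*(l - 1)*(l + 3)*(l^2 - 4*l - 5) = (l - 5)*(l - 2)^2*(l - 1)*(l + 3)*(l + 1)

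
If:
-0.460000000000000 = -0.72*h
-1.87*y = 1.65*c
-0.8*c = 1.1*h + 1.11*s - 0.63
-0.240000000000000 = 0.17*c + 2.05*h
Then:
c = -9.12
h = 0.64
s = 6.50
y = 8.04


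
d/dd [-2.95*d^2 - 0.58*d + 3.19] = -5.9*d - 0.58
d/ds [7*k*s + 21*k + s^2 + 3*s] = 7*k + 2*s + 3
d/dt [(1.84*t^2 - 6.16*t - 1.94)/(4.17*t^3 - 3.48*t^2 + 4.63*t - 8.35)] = (-7.6728*t^4 + 51.3744*t^3 + 11.3518*t^2 - 44.2304*t + 60.4182)/(17.3889*t^6 - 29.0232*t^5 + 50.7246*t^4 - 101.8638*t^3 + 79.5529*t^2 - 77.321*t + 69.7225)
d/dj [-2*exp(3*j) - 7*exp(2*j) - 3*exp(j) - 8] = (-6*exp(2*j) - 14*exp(j) - 3)*exp(j)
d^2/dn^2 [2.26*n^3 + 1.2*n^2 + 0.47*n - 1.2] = 13.56*n + 2.4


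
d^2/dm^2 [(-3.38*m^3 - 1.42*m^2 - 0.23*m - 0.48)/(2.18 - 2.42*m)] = (39.589264*m^3 - 106.989168*m^2 + 96.378672*m + 21.545736)/(14.172488*m^3 - 38.300856*m^2 + 34.502424*m - 10.360232)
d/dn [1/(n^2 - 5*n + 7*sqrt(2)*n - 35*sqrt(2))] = (-2*n - 7*sqrt(2) + 5)/(n^2 - 5*n + 7*sqrt(2)*n - 35*sqrt(2))^2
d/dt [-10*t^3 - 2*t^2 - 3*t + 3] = -30*t^2 - 4*t - 3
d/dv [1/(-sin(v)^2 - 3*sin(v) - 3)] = (2*sin(v) + 3)*cos(v)/(sin(v)^2 + 3*sin(v) + 3)^2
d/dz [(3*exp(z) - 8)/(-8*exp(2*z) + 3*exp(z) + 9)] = (24*exp(2*z) - 128*exp(z) + 51)*exp(z)/(64*exp(4*z) - 48*exp(3*z) - 135*exp(2*z) + 54*exp(z) + 81)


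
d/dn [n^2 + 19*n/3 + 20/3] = 2*n + 19/3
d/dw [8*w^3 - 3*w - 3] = 24*w^2 - 3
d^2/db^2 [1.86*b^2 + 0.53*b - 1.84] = 3.72000000000000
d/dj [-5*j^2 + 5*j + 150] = 5 - 10*j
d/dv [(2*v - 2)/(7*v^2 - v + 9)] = 2*(7*v^2 - v - (v - 1)*(14*v - 1) + 9)/(7*v^2 - v + 9)^2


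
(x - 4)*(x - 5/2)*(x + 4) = x^3 - 5*x^2/2 - 16*x + 40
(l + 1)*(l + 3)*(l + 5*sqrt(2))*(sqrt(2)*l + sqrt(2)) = sqrt(2)*l^4 + 5*sqrt(2)*l^3 + 10*l^3 + 7*sqrt(2)*l^2 + 50*l^2 + 3*sqrt(2)*l + 70*l + 30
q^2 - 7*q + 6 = (q - 6)*(q - 1)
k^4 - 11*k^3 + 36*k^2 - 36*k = k*(k - 6)*(k - 3)*(k - 2)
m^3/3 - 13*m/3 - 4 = (m/3 + 1)*(m - 4)*(m + 1)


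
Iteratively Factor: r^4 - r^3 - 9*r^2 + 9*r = (r + 3)*(r^3 - 4*r^2 + 3*r) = (r - 1)*(r + 3)*(r^2 - 3*r) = (r - 3)*(r - 1)*(r + 3)*(r)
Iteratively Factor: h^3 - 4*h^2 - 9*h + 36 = (h - 3)*(h^2 - h - 12) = (h - 4)*(h - 3)*(h + 3)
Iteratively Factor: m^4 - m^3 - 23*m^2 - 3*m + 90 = (m - 2)*(m^3 + m^2 - 21*m - 45) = (m - 5)*(m - 2)*(m^2 + 6*m + 9) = (m - 5)*(m - 2)*(m + 3)*(m + 3)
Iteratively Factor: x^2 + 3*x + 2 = (x + 2)*(x + 1)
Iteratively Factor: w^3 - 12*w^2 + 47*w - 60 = (w - 4)*(w^2 - 8*w + 15) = (w - 4)*(w - 3)*(w - 5)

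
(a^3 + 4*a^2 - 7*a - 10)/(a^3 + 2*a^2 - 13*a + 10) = (a + 1)/(a - 1)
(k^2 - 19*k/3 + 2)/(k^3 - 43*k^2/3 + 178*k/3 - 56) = (3*k - 1)/(3*k^2 - 25*k + 28)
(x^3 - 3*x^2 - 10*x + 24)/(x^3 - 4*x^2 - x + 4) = (x^2 + x - 6)/(x^2 - 1)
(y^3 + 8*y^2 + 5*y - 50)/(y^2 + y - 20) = (y^2 + 3*y - 10)/(y - 4)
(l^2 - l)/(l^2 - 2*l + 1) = l/(l - 1)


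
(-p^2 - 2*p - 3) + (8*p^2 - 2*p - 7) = 7*p^2 - 4*p - 10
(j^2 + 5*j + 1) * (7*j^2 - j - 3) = 7*j^4 + 34*j^3 - j^2 - 16*j - 3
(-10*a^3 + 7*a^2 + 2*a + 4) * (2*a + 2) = -20*a^4 - 6*a^3 + 18*a^2 + 12*a + 8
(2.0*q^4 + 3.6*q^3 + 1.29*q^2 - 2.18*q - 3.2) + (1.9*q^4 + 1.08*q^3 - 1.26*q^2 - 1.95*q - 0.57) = 3.9*q^4 + 4.68*q^3 + 0.03*q^2 - 4.13*q - 3.77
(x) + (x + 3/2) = 2*x + 3/2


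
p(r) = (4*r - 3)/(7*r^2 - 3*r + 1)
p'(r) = (3 - 14*r)*(4*r - 3)/(7*r^2 - 3*r + 1)^2 + 4/(7*r^2 - 3*r + 1)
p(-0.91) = -0.70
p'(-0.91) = -0.73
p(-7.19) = -0.08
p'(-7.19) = -0.01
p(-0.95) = -0.67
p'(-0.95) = -0.68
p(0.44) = -1.20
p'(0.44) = 7.52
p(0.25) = -2.91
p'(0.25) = 7.93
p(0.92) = 0.16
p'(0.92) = 0.57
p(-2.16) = -0.29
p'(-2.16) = -0.14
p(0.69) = -0.11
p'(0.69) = 2.08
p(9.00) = 0.06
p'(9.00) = -0.00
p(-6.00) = -0.10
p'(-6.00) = -0.02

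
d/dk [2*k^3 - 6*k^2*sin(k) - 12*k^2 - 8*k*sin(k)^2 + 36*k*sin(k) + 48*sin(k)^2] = -6*k^2*cos(k) + 6*k^2 - 12*k*sin(k) - 8*k*sin(2*k) + 36*k*cos(k) - 24*k - 8*sin(k)^2 + 36*sin(k) + 48*sin(2*k)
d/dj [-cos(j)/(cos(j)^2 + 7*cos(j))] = -sin(j)/(cos(j) + 7)^2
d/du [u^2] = 2*u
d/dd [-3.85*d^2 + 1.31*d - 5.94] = 1.31 - 7.7*d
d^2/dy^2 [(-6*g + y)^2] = 2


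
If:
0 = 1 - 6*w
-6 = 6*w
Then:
No Solution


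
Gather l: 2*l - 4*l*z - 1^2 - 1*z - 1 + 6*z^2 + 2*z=l*(2 - 4*z) + 6*z^2 + z - 2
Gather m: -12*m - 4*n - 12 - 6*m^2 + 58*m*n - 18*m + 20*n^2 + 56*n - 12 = -6*m^2 + m*(58*n - 30) + 20*n^2 + 52*n - 24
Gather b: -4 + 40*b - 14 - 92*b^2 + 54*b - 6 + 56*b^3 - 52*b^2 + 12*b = 56*b^3 - 144*b^2 + 106*b - 24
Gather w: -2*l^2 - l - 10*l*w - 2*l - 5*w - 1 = -2*l^2 - 3*l + w*(-10*l - 5) - 1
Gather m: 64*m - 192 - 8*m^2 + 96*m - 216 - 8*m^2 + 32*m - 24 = -16*m^2 + 192*m - 432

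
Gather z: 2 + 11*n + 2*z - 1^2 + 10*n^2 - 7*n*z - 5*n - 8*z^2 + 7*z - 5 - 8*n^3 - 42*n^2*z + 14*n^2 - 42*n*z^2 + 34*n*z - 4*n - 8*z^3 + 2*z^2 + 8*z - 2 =-8*n^3 + 24*n^2 + 2*n - 8*z^3 + z^2*(-42*n - 6) + z*(-42*n^2 + 27*n + 17) - 6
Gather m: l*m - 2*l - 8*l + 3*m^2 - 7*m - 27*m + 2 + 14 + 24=-10*l + 3*m^2 + m*(l - 34) + 40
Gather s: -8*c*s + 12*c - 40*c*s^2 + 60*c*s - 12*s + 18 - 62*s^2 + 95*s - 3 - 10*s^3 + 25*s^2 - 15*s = 12*c - 10*s^3 + s^2*(-40*c - 37) + s*(52*c + 68) + 15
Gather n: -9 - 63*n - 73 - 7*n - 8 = -70*n - 90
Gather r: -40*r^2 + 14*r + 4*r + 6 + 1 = -40*r^2 + 18*r + 7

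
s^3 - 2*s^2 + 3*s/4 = s*(s - 3/2)*(s - 1/2)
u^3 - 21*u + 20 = (u - 4)*(u - 1)*(u + 5)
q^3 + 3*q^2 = q^2*(q + 3)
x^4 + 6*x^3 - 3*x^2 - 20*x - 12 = (x - 2)*(x + 1)^2*(x + 6)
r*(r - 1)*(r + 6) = r^3 + 5*r^2 - 6*r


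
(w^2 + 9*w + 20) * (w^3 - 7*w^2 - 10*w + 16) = w^5 + 2*w^4 - 53*w^3 - 214*w^2 - 56*w + 320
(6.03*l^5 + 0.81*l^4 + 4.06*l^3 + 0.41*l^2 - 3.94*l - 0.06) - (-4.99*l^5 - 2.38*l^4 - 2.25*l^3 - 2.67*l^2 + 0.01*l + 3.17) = 11.02*l^5 + 3.19*l^4 + 6.31*l^3 + 3.08*l^2 - 3.95*l - 3.23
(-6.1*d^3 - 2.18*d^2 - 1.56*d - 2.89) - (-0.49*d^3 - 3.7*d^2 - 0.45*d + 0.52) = -5.61*d^3 + 1.52*d^2 - 1.11*d - 3.41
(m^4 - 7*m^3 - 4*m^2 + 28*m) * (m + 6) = m^5 - m^4 - 46*m^3 + 4*m^2 + 168*m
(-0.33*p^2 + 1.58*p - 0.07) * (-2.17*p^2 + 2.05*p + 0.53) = 0.7161*p^4 - 4.1051*p^3 + 3.216*p^2 + 0.6939*p - 0.0371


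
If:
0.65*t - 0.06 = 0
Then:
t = 0.09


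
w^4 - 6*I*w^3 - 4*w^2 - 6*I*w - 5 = (w - 5*I)*(w - I)^2*(w + I)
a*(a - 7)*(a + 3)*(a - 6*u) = a^4 - 6*a^3*u - 4*a^3 + 24*a^2*u - 21*a^2 + 126*a*u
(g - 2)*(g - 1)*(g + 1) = g^3 - 2*g^2 - g + 2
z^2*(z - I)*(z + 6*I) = z^4 + 5*I*z^3 + 6*z^2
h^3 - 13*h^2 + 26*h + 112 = (h - 8)*(h - 7)*(h + 2)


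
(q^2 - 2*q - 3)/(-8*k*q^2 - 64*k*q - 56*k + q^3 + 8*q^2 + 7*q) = (q - 3)/(-8*k*q - 56*k + q^2 + 7*q)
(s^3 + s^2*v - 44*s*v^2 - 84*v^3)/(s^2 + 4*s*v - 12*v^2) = (s^2 - 5*s*v - 14*v^2)/(s - 2*v)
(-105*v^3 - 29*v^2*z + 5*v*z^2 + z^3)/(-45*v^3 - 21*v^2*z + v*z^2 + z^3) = (7*v + z)/(3*v + z)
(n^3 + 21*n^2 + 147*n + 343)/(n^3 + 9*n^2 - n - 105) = (n^2 + 14*n + 49)/(n^2 + 2*n - 15)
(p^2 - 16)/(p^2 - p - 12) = (p + 4)/(p + 3)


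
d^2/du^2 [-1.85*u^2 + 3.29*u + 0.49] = -3.70000000000000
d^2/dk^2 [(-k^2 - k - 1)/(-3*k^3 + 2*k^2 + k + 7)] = 2*(9*k^6 + 27*k^5 + 45*k^4 + 104*k^3 + 87*k^2 + 27*k + 29)/(27*k^9 - 54*k^8 + 9*k^7 - 161*k^6 + 249*k^5 + 36*k^4 + 356*k^3 - 315*k^2 - 147*k - 343)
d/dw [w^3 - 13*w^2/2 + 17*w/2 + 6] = 3*w^2 - 13*w + 17/2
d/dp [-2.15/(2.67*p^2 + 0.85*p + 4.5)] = (11.481*p + 1.8275)/(2.67*p^2 + 0.85*p + 4.5)^2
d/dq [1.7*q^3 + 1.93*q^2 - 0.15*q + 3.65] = 5.1*q^2 + 3.86*q - 0.15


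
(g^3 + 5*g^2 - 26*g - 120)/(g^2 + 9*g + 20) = (g^2 + g - 30)/(g + 5)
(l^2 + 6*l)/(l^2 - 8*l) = (l + 6)/(l - 8)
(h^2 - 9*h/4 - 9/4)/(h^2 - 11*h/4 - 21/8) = 2*(h - 3)/(2*h - 7)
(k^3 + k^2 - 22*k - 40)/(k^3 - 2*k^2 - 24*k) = (k^2 - 3*k - 10)/(k*(k - 6))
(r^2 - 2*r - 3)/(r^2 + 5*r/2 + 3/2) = 2*(r - 3)/(2*r + 3)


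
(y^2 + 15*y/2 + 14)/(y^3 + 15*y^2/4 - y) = 2*(2*y + 7)/(y*(4*y - 1))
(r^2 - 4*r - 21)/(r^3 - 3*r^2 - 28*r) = (r + 3)/(r*(r + 4))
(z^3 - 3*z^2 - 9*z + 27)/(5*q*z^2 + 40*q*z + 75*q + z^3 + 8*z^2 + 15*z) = (z^2 - 6*z + 9)/(5*q*z + 25*q + z^2 + 5*z)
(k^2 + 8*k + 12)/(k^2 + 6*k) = (k + 2)/k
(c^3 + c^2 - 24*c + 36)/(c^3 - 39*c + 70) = (c^2 + 3*c - 18)/(c^2 + 2*c - 35)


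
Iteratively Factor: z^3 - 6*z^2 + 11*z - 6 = (z - 2)*(z^2 - 4*z + 3) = (z - 2)*(z - 1)*(z - 3)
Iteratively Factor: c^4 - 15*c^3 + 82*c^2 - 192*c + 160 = (c - 4)*(c^3 - 11*c^2 + 38*c - 40) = (c - 4)^2*(c^2 - 7*c + 10) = (c - 5)*(c - 4)^2*(c - 2)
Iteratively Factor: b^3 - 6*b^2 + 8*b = (b)*(b^2 - 6*b + 8) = b*(b - 2)*(b - 4)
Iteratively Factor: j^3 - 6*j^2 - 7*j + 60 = (j - 4)*(j^2 - 2*j - 15) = (j - 4)*(j + 3)*(j - 5)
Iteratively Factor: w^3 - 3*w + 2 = (w - 1)*(w^2 + w - 2) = (w - 1)*(w + 2)*(w - 1)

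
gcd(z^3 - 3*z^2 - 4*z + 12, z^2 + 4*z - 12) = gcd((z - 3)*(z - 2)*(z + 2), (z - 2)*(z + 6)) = z - 2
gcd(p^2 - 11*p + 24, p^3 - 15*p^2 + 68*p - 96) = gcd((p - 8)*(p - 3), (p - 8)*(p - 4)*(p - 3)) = p^2 - 11*p + 24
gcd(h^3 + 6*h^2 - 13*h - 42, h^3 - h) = 1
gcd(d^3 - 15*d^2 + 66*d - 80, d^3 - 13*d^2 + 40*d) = d^2 - 13*d + 40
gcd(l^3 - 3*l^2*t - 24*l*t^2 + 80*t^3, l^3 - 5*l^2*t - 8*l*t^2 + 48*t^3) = l^2 - 8*l*t + 16*t^2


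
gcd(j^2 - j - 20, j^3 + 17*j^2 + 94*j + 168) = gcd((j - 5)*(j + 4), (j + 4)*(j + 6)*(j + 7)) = j + 4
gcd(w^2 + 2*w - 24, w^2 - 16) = w - 4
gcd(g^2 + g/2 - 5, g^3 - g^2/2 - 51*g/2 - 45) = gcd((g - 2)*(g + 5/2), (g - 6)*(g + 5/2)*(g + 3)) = g + 5/2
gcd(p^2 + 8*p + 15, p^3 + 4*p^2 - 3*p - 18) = p + 3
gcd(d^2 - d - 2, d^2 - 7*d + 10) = d - 2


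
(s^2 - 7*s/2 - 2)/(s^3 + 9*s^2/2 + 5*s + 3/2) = (s - 4)/(s^2 + 4*s + 3)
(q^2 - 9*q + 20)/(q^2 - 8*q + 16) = (q - 5)/(q - 4)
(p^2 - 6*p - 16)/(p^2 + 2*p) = (p - 8)/p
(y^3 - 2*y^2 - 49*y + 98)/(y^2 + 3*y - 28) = (y^2 - 9*y + 14)/(y - 4)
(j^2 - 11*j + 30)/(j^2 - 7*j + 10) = (j - 6)/(j - 2)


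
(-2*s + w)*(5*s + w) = -10*s^2 + 3*s*w + w^2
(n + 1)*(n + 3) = n^2 + 4*n + 3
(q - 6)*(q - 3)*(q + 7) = q^3 - 2*q^2 - 45*q + 126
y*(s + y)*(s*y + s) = s^2*y^2 + s^2*y + s*y^3 + s*y^2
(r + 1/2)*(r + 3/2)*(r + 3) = r^3 + 5*r^2 + 27*r/4 + 9/4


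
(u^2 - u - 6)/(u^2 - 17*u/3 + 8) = 3*(u + 2)/(3*u - 8)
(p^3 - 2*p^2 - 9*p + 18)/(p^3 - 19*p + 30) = (p + 3)/(p + 5)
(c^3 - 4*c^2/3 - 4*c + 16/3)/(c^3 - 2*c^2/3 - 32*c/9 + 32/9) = 3*(c - 2)/(3*c - 4)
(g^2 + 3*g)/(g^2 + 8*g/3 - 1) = 3*g/(3*g - 1)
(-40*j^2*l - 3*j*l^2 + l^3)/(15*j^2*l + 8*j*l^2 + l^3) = (-8*j + l)/(3*j + l)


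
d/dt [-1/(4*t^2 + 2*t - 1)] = 2*(4*t + 1)/(4*t^2 + 2*t - 1)^2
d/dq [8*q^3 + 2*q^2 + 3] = 4*q*(6*q + 1)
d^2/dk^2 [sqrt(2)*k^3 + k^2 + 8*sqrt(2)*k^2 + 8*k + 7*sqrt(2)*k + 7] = 6*sqrt(2)*k + 2 + 16*sqrt(2)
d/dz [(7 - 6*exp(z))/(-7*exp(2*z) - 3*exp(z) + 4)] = (-42*exp(2*z) + 98*exp(z) - 3)*exp(z)/(49*exp(4*z) + 42*exp(3*z) - 47*exp(2*z) - 24*exp(z) + 16)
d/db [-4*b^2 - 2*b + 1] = -8*b - 2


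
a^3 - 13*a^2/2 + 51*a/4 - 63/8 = (a - 7/2)*(a - 3/2)^2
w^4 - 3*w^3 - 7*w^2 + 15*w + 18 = (w - 3)^2*(w + 1)*(w + 2)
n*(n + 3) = n^2 + 3*n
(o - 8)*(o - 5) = o^2 - 13*o + 40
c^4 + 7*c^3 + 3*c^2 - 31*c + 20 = (c - 1)^2*(c + 4)*(c + 5)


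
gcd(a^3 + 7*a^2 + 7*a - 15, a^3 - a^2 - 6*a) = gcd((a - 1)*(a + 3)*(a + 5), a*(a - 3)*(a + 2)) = 1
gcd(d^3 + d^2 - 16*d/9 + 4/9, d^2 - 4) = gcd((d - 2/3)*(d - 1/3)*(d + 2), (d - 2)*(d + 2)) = d + 2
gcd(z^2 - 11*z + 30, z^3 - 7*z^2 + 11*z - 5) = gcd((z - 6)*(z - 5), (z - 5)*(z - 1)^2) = z - 5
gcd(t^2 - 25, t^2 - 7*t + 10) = t - 5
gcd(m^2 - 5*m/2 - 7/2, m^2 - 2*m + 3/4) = 1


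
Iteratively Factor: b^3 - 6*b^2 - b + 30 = (b + 2)*(b^2 - 8*b + 15) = (b - 5)*(b + 2)*(b - 3)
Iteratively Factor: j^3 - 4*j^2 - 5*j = (j - 5)*(j^2 + j) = (j - 5)*(j + 1)*(j)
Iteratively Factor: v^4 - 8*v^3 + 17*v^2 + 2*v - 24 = (v - 2)*(v^3 - 6*v^2 + 5*v + 12) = (v - 3)*(v - 2)*(v^2 - 3*v - 4) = (v - 4)*(v - 3)*(v - 2)*(v + 1)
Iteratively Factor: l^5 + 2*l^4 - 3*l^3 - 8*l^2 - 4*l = (l - 2)*(l^4 + 4*l^3 + 5*l^2 + 2*l) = l*(l - 2)*(l^3 + 4*l^2 + 5*l + 2) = l*(l - 2)*(l + 2)*(l^2 + 2*l + 1) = l*(l - 2)*(l + 1)*(l + 2)*(l + 1)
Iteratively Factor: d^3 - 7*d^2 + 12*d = (d)*(d^2 - 7*d + 12) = d*(d - 3)*(d - 4)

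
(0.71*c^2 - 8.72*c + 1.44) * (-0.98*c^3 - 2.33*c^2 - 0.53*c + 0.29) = -0.6958*c^5 + 6.8913*c^4 + 18.5301*c^3 + 1.4723*c^2 - 3.292*c + 0.4176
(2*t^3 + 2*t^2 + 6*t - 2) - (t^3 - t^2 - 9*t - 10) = t^3 + 3*t^2 + 15*t + 8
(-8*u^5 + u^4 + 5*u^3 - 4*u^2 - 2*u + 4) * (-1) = 8*u^5 - u^4 - 5*u^3 + 4*u^2 + 2*u - 4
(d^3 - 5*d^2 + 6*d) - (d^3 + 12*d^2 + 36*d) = -17*d^2 - 30*d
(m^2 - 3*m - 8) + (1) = m^2 - 3*m - 7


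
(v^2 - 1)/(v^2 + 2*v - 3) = (v + 1)/(v + 3)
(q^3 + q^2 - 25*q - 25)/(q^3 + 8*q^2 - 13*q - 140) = (q^2 - 4*q - 5)/(q^2 + 3*q - 28)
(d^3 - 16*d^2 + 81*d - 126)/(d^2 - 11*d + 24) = (d^2 - 13*d + 42)/(d - 8)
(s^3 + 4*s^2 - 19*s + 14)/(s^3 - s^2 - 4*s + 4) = (s + 7)/(s + 2)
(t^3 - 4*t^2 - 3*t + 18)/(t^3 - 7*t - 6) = (t - 3)/(t + 1)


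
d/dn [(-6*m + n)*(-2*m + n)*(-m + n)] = 20*m^2 - 18*m*n + 3*n^2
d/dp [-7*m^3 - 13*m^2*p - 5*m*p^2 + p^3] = -13*m^2 - 10*m*p + 3*p^2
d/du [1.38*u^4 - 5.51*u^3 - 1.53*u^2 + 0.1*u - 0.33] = 5.52*u^3 - 16.53*u^2 - 3.06*u + 0.1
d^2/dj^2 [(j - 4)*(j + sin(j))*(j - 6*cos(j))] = -j^2*sin(j) + 6*j^2*cos(j) + 28*j*sin(j) + 12*j*sin(2*j) - 20*j*cos(j) + 6*j - 46*sin(j) - 48*sin(2*j) - 20*cos(j) - 12*cos(2*j) - 8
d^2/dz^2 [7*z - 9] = 0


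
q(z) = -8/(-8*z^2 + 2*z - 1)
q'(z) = -8*(16*z - 2)/(-8*z^2 + 2*z - 1)^2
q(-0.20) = 4.65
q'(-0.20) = 14.06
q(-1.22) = 0.52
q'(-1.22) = 0.73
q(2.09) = 0.25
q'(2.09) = -0.25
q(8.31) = 0.01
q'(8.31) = -0.00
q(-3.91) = 0.06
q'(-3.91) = 0.03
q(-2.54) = 0.14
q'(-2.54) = 0.10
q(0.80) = 1.77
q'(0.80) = -4.23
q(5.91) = 0.03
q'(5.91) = -0.01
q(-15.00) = 0.00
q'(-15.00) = 0.00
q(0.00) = 8.00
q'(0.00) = 16.00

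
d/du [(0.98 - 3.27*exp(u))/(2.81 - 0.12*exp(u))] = -9.0711*exp(u)/(0.12*exp(u) - 2.81)^2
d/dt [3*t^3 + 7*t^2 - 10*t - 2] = 9*t^2 + 14*t - 10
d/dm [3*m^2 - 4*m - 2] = 6*m - 4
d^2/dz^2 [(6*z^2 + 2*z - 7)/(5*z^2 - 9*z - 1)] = 2*(320*z^3 - 435*z^2 + 975*z - 614)/(125*z^6 - 675*z^5 + 1140*z^4 - 459*z^3 - 228*z^2 - 27*z - 1)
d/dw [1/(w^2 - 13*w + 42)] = (13 - 2*w)/(w^2 - 13*w + 42)^2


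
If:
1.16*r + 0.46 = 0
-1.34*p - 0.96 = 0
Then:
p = -0.72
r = -0.40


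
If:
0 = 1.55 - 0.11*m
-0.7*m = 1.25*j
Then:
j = -7.89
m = 14.09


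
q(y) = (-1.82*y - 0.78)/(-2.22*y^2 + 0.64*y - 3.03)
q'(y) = (-1.82*y - 0.78)*(4.44*y - 0.64)/(-2.22*y^2 + 0.64*y - 3.03)^2 - 1.82/(-2.22*y^2 + 0.64*y - 3.03)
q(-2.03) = -0.22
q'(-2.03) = -0.02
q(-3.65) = -0.17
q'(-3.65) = -0.03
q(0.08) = 0.31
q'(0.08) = 0.64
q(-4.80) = -0.14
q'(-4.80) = -0.02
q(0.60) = 0.54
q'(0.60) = 0.21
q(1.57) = 0.49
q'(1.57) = -0.17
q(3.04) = 0.29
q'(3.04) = -0.09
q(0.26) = 0.42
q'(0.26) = 0.53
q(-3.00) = -0.19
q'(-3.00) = -0.03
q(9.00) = 0.10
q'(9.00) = -0.01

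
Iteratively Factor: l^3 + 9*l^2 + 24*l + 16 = (l + 4)*(l^2 + 5*l + 4) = (l + 4)^2*(l + 1)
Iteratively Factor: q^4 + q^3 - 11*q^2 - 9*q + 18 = (q - 1)*(q^3 + 2*q^2 - 9*q - 18) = (q - 1)*(q + 3)*(q^2 - q - 6) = (q - 3)*(q - 1)*(q + 3)*(q + 2)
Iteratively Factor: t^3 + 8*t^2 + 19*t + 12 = (t + 4)*(t^2 + 4*t + 3) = (t + 1)*(t + 4)*(t + 3)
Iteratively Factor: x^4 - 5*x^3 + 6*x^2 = (x)*(x^3 - 5*x^2 + 6*x) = x*(x - 2)*(x^2 - 3*x) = x*(x - 3)*(x - 2)*(x)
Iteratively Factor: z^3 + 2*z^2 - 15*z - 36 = (z + 3)*(z^2 - z - 12) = (z - 4)*(z + 3)*(z + 3)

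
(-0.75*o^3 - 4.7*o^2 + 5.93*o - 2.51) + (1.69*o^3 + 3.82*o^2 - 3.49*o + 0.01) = 0.94*o^3 - 0.88*o^2 + 2.44*o - 2.5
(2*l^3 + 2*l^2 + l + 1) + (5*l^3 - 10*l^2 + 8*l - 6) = 7*l^3 - 8*l^2 + 9*l - 5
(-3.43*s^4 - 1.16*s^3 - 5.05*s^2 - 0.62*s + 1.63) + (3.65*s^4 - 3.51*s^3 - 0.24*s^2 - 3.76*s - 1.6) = 0.22*s^4 - 4.67*s^3 - 5.29*s^2 - 4.38*s + 0.0299999999999998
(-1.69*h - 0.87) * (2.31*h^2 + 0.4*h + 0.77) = -3.9039*h^3 - 2.6857*h^2 - 1.6493*h - 0.6699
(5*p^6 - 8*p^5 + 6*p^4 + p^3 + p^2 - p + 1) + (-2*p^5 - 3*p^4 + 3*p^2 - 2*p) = 5*p^6 - 10*p^5 + 3*p^4 + p^3 + 4*p^2 - 3*p + 1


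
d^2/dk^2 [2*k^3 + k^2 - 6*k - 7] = 12*k + 2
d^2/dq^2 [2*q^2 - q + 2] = 4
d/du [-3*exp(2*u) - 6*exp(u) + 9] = -6*(exp(u) + 1)*exp(u)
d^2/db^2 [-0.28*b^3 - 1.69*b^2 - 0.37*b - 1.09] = -1.68*b - 3.38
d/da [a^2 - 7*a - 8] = 2*a - 7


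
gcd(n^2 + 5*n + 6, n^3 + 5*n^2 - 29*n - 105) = n + 3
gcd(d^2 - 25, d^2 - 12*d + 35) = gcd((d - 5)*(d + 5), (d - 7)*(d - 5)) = d - 5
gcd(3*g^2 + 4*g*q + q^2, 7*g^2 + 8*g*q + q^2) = g + q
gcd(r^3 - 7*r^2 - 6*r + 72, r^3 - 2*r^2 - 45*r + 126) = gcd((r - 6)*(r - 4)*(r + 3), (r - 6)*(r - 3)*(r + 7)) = r - 6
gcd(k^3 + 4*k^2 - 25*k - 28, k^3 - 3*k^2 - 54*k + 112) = k + 7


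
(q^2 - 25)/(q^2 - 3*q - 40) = (q - 5)/(q - 8)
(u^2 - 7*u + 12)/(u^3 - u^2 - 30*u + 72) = 1/(u + 6)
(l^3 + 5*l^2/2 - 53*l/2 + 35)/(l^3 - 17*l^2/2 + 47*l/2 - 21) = (2*l^2 + 9*l - 35)/(2*l^2 - 13*l + 21)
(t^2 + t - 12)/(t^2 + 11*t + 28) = (t - 3)/(t + 7)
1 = 1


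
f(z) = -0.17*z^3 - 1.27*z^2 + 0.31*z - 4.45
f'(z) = -0.51*z^2 - 2.54*z + 0.31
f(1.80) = -9.00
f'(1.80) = -5.91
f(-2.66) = -11.06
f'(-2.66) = 3.46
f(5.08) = -57.94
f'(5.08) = -25.75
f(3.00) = -19.54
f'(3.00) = -11.90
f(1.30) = -6.57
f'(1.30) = -3.85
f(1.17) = -6.10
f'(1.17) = -3.36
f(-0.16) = -4.53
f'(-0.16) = 0.70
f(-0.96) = -5.77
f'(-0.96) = 2.28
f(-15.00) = 278.90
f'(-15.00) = -76.34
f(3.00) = -19.54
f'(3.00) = -11.90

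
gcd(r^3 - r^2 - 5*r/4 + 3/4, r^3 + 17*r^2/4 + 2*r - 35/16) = r - 1/2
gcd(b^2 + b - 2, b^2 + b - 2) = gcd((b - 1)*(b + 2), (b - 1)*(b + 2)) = b^2 + b - 2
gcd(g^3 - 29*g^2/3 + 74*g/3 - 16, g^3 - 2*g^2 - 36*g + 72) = g - 6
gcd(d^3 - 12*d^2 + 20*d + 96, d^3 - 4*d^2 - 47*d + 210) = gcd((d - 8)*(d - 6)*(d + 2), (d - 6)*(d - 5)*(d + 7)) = d - 6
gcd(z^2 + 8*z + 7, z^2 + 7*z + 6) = z + 1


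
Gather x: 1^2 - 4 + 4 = 1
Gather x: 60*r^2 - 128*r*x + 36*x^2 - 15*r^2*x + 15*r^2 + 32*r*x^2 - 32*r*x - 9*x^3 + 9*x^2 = 75*r^2 - 9*x^3 + x^2*(32*r + 45) + x*(-15*r^2 - 160*r)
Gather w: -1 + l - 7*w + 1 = l - 7*w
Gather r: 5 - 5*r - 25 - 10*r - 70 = -15*r - 90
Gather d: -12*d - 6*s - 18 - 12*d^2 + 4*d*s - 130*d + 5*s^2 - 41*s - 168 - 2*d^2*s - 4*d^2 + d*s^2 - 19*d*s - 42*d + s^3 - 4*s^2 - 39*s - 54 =d^2*(-2*s - 16) + d*(s^2 - 15*s - 184) + s^3 + s^2 - 86*s - 240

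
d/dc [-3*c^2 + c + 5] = 1 - 6*c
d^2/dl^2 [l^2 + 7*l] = 2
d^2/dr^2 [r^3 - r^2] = 6*r - 2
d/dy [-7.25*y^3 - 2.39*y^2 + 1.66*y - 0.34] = -21.75*y^2 - 4.78*y + 1.66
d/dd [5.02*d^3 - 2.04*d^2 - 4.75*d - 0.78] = 15.06*d^2 - 4.08*d - 4.75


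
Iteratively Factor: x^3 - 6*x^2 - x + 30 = (x + 2)*(x^2 - 8*x + 15) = (x - 5)*(x + 2)*(x - 3)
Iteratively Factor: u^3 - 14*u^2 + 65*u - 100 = (u - 5)*(u^2 - 9*u + 20) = (u - 5)^2*(u - 4)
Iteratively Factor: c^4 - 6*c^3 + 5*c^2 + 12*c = (c - 4)*(c^3 - 2*c^2 - 3*c) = c*(c - 4)*(c^2 - 2*c - 3) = c*(c - 4)*(c - 3)*(c + 1)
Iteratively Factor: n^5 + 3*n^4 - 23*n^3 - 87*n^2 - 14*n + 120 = (n + 4)*(n^4 - n^3 - 19*n^2 - 11*n + 30) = (n + 2)*(n + 4)*(n^3 - 3*n^2 - 13*n + 15) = (n + 2)*(n + 3)*(n + 4)*(n^2 - 6*n + 5) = (n - 5)*(n + 2)*(n + 3)*(n + 4)*(n - 1)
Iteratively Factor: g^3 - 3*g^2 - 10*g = (g - 5)*(g^2 + 2*g) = (g - 5)*(g + 2)*(g)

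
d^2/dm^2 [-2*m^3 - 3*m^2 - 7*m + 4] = -12*m - 6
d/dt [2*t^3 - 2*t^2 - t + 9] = 6*t^2 - 4*t - 1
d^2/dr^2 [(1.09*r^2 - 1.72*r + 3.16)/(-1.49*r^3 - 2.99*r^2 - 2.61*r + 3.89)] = (-4.839818*r^6 + 22.911432*r^5 - 12.776154*r^4 - 279.309712*r^3 - 199.67373*r^2 - 137.823048*r - 114.623026)/(3.307949*r^9 + 19.914297*r^8 + 57.34563*r^7 + 70.589198*r^6 - 3.53096400000002*r^5 - 133.993356*r^4 - 96.722958*r^3 + 56.23773*r^2 + 118.484343*r - 58.863869)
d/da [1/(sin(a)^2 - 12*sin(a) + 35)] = 2*(6 - sin(a))*cos(a)/(sin(a)^2 - 12*sin(a) + 35)^2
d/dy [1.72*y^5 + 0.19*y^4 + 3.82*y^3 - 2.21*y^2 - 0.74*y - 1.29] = 8.6*y^4 + 0.76*y^3 + 11.46*y^2 - 4.42*y - 0.74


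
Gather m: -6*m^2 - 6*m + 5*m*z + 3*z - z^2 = -6*m^2 + m*(5*z - 6) - z^2 + 3*z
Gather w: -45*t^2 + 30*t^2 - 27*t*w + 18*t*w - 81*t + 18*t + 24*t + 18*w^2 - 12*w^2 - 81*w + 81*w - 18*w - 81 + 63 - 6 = -15*t^2 - 39*t + 6*w^2 + w*(-9*t - 18) - 24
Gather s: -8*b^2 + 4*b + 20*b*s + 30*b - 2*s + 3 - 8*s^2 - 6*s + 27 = -8*b^2 + 34*b - 8*s^2 + s*(20*b - 8) + 30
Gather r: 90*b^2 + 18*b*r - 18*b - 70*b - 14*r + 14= 90*b^2 - 88*b + r*(18*b - 14) + 14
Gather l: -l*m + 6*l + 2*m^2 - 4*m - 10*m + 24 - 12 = l*(6 - m) + 2*m^2 - 14*m + 12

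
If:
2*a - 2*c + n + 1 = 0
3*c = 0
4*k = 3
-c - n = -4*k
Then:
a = -2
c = 0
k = 3/4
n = 3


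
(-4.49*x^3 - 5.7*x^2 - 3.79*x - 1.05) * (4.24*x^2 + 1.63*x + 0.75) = -19.0376*x^5 - 31.4867*x^4 - 28.7281*x^3 - 14.9047*x^2 - 4.554*x - 0.7875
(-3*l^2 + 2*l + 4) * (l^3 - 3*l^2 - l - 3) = -3*l^5 + 11*l^4 + l^3 - 5*l^2 - 10*l - 12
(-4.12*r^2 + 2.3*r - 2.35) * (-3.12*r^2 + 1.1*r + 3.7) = 12.8544*r^4 - 11.708*r^3 - 5.382*r^2 + 5.925*r - 8.695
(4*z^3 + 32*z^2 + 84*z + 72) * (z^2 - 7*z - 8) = 4*z^5 + 4*z^4 - 172*z^3 - 772*z^2 - 1176*z - 576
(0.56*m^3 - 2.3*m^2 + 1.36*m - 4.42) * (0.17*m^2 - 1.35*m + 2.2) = 0.0952*m^5 - 1.147*m^4 + 4.5682*m^3 - 7.6474*m^2 + 8.959*m - 9.724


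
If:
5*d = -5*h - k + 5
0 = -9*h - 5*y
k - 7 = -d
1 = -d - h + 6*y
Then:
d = -93/211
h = -10/211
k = 1570/211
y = 18/211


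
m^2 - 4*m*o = m*(m - 4*o)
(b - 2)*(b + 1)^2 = b^3 - 3*b - 2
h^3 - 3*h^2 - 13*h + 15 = (h - 5)*(h - 1)*(h + 3)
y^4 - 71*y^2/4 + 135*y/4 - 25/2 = (y - 5/2)*(y - 2)*(y - 1/2)*(y + 5)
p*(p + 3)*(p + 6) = p^3 + 9*p^2 + 18*p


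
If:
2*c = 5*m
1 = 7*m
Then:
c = 5/14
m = 1/7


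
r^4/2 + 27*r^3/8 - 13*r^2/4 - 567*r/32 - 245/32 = (r/2 + 1/4)*(r - 5/2)*(r + 7/4)*(r + 7)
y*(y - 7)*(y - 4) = y^3 - 11*y^2 + 28*y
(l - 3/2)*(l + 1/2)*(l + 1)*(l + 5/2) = l^4 + 5*l^3/2 - 7*l^2/4 - 41*l/8 - 15/8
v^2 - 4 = (v - 2)*(v + 2)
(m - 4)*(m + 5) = m^2 + m - 20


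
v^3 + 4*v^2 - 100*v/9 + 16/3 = (v - 4/3)*(v - 2/3)*(v + 6)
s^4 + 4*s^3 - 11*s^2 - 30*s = s*(s - 3)*(s + 2)*(s + 5)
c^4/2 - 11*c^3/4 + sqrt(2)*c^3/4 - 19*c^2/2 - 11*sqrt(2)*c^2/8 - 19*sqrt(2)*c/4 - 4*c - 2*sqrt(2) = (c/2 + 1)*(c - 8)*(c + 1/2)*(c + sqrt(2)/2)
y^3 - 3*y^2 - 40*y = y*(y - 8)*(y + 5)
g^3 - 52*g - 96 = (g - 8)*(g + 2)*(g + 6)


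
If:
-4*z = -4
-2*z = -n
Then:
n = 2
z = 1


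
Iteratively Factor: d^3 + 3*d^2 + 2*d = (d)*(d^2 + 3*d + 2) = d*(d + 1)*(d + 2)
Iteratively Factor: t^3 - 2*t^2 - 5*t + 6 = (t - 3)*(t^2 + t - 2) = (t - 3)*(t - 1)*(t + 2)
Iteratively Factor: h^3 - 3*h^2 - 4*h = (h + 1)*(h^2 - 4*h) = h*(h + 1)*(h - 4)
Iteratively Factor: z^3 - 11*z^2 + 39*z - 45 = (z - 3)*(z^2 - 8*z + 15) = (z - 5)*(z - 3)*(z - 3)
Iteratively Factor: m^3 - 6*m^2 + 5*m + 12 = (m - 3)*(m^2 - 3*m - 4) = (m - 4)*(m - 3)*(m + 1)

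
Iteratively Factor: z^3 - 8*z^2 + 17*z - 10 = (z - 5)*(z^2 - 3*z + 2) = (z - 5)*(z - 1)*(z - 2)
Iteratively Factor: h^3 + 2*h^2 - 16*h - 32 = (h - 4)*(h^2 + 6*h + 8) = (h - 4)*(h + 4)*(h + 2)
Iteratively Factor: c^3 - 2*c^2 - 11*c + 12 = (c - 1)*(c^2 - c - 12) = (c - 4)*(c - 1)*(c + 3)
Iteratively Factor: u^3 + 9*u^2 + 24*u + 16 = (u + 4)*(u^2 + 5*u + 4) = (u + 4)^2*(u + 1)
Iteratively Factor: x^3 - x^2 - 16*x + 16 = (x + 4)*(x^2 - 5*x + 4) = (x - 4)*(x + 4)*(x - 1)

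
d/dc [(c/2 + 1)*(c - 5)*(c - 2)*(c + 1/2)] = 2*c^3 - 27*c^2/4 - 13*c/2 + 9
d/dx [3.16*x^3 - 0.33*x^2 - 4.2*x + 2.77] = 9.48*x^2 - 0.66*x - 4.2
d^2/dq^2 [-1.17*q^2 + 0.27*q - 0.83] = -2.34000000000000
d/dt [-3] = 0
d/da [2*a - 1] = 2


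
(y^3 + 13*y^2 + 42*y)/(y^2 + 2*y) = (y^2 + 13*y + 42)/(y + 2)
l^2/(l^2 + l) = l/(l + 1)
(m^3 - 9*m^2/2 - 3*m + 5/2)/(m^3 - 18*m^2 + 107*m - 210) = (2*m^2 + m - 1)/(2*(m^2 - 13*m + 42))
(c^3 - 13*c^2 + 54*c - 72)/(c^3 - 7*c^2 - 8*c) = (-c^3 + 13*c^2 - 54*c + 72)/(c*(-c^2 + 7*c + 8))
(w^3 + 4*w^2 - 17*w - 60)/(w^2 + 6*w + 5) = (w^2 - w - 12)/(w + 1)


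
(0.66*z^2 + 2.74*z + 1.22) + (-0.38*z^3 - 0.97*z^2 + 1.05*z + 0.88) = -0.38*z^3 - 0.31*z^2 + 3.79*z + 2.1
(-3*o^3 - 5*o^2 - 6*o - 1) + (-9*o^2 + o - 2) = -3*o^3 - 14*o^2 - 5*o - 3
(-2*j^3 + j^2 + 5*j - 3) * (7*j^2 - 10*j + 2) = -14*j^5 + 27*j^4 + 21*j^3 - 69*j^2 + 40*j - 6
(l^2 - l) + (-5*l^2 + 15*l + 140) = -4*l^2 + 14*l + 140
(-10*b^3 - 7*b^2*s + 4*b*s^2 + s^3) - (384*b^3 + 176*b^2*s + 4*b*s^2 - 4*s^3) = -394*b^3 - 183*b^2*s + 5*s^3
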